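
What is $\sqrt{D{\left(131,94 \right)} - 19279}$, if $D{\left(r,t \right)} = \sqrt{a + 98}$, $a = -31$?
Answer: $\sqrt{-19279 + \sqrt{67}} \approx 138.82 i$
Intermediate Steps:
$D{\left(r,t \right)} = \sqrt{67}$ ($D{\left(r,t \right)} = \sqrt{-31 + 98} = \sqrt{67}$)
$\sqrt{D{\left(131,94 \right)} - 19279} = \sqrt{\sqrt{67} - 19279} = \sqrt{-19279 + \sqrt{67}}$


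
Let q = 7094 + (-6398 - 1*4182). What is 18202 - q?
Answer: 21688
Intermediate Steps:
q = -3486 (q = 7094 + (-6398 - 4182) = 7094 - 10580 = -3486)
18202 - q = 18202 - 1*(-3486) = 18202 + 3486 = 21688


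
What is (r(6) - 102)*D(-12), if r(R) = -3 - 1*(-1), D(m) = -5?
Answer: 520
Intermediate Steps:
r(R) = -2 (r(R) = -3 + 1 = -2)
(r(6) - 102)*D(-12) = (-2 - 102)*(-5) = -104*(-5) = 520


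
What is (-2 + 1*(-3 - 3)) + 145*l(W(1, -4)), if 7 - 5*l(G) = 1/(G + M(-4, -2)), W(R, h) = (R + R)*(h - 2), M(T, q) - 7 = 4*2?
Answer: 556/3 ≈ 185.33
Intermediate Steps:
M(T, q) = 15 (M(T, q) = 7 + 4*2 = 7 + 8 = 15)
W(R, h) = 2*R*(-2 + h) (W(R, h) = (2*R)*(-2 + h) = 2*R*(-2 + h))
l(G) = 7/5 - 1/(5*(15 + G)) (l(G) = 7/5 - 1/(5*(G + 15)) = 7/5 - 1/(5*(15 + G)))
(-2 + 1*(-3 - 3)) + 145*l(W(1, -4)) = (-2 + 1*(-3 - 3)) + 145*((104 + 7*(2*1*(-2 - 4)))/(5*(15 + 2*1*(-2 - 4)))) = (-2 + 1*(-6)) + 145*((104 + 7*(2*1*(-6)))/(5*(15 + 2*1*(-6)))) = (-2 - 6) + 145*((104 + 7*(-12))/(5*(15 - 12))) = -8 + 145*((⅕)*(104 - 84)/3) = -8 + 145*((⅕)*(⅓)*20) = -8 + 145*(4/3) = -8 + 580/3 = 556/3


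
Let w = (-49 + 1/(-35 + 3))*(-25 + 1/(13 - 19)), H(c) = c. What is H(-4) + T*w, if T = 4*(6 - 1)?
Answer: 394801/16 ≈ 24675.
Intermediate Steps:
w = 78973/64 (w = (-49 + 1/(-32))*(-25 + 1/(-6)) = (-49 - 1/32)*(-25 - ⅙) = -1569/32*(-151/6) = 78973/64 ≈ 1234.0)
T = 20 (T = 4*5 = 20)
H(-4) + T*w = -4 + 20*(78973/64) = -4 + 394865/16 = 394801/16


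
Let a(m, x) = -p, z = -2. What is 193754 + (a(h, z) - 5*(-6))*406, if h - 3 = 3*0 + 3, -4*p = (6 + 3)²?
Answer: 428311/2 ≈ 2.1416e+5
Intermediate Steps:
p = -81/4 (p = -(6 + 3)²/4 = -¼*9² = -¼*81 = -81/4 ≈ -20.250)
h = 6 (h = 3 + (3*0 + 3) = 3 + (0 + 3) = 3 + 3 = 6)
a(m, x) = 81/4 (a(m, x) = -1*(-81/4) = 81/4)
193754 + (a(h, z) - 5*(-6))*406 = 193754 + (81/4 - 5*(-6))*406 = 193754 + (81/4 + 30)*406 = 193754 + (201/4)*406 = 193754 + 40803/2 = 428311/2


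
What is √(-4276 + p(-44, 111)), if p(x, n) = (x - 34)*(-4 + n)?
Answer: I*√12622 ≈ 112.35*I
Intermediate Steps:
p(x, n) = (-34 + x)*(-4 + n)
√(-4276 + p(-44, 111)) = √(-4276 + (136 - 34*111 - 4*(-44) + 111*(-44))) = √(-4276 + (136 - 3774 + 176 - 4884)) = √(-4276 - 8346) = √(-12622) = I*√12622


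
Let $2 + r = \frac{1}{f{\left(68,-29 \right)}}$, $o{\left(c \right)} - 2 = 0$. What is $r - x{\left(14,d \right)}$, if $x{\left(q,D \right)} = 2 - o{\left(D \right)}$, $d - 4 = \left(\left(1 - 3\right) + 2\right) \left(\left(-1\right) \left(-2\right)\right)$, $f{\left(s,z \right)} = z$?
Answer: $- \frac{59}{29} \approx -2.0345$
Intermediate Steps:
$o{\left(c \right)} = 2$ ($o{\left(c \right)} = 2 + 0 = 2$)
$d = 4$ ($d = 4 + \left(\left(1 - 3\right) + 2\right) \left(\left(-1\right) \left(-2\right)\right) = 4 + \left(\left(1 - 3\right) + 2\right) 2 = 4 + \left(-2 + 2\right) 2 = 4 + 0 \cdot 2 = 4 + 0 = 4$)
$x{\left(q,D \right)} = 0$ ($x{\left(q,D \right)} = 2 - 2 = 0$)
$r = - \frac{59}{29}$ ($r = -2 + \frac{1}{-29} = -2 - \frac{1}{29} = - \frac{59}{29} \approx -2.0345$)
$r - x{\left(14,d \right)} = - \frac{59}{29} - 0 = - \frac{59}{29} + 0 = - \frac{59}{29}$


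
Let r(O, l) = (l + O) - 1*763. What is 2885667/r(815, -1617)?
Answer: -2885667/1565 ≈ -1843.9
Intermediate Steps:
r(O, l) = -763 + O + l (r(O, l) = (O + l) - 763 = -763 + O + l)
2885667/r(815, -1617) = 2885667/(-763 + 815 - 1617) = 2885667/(-1565) = 2885667*(-1/1565) = -2885667/1565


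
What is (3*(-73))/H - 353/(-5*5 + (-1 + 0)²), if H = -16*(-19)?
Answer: 12757/912 ≈ 13.988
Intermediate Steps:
H = 304
(3*(-73))/H - 353/(-5*5 + (-1 + 0)²) = (3*(-73))/304 - 353/(-5*5 + (-1 + 0)²) = -219*1/304 - 353/(-25 + (-1)²) = -219/304 - 353/(-25 + 1) = -219/304 - 353/(-24) = -219/304 - 353*(-1/24) = -219/304 + 353/24 = 12757/912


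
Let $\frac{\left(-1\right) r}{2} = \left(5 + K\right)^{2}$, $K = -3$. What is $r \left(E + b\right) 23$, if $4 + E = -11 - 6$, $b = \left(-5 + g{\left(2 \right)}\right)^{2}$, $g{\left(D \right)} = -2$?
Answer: $-5152$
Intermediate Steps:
$b = 49$ ($b = \left(-5 - 2\right)^{2} = \left(-7\right)^{2} = 49$)
$r = -8$ ($r = - 2 \left(5 - 3\right)^{2} = - 2 \cdot 2^{2} = \left(-2\right) 4 = -8$)
$E = -21$ ($E = -4 - 17 = -21$)
$r \left(E + b\right) 23 = - 8 \left(-21 + 49\right) 23 = \left(-8\right) 28 \cdot 23 = \left(-224\right) 23 = -5152$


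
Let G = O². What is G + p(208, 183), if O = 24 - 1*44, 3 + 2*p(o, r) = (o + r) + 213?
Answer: 1401/2 ≈ 700.50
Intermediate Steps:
p(o, r) = 105 + o/2 + r/2 (p(o, r) = -3/2 + ((o + r) + 213)/2 = -3/2 + (213 + o + r)/2 = -3/2 + (213/2 + o/2 + r/2) = 105 + o/2 + r/2)
O = -20 (O = 24 - 44 = -20)
G = 400 (G = (-20)² = 400)
G + p(208, 183) = 400 + (105 + (½)*208 + (½)*183) = 400 + (105 + 104 + 183/2) = 400 + 601/2 = 1401/2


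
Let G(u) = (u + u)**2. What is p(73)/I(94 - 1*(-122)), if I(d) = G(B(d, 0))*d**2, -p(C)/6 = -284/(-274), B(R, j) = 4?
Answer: -71/34089984 ≈ -2.0827e-6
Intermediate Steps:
G(u) = 4*u**2 (G(u) = (2*u)**2 = 4*u**2)
p(C) = -852/137 (p(C) = -(-1704)/(-274) = -(-1704)*(-1)/274 = -6*142/137 = -852/137)
I(d) = 64*d**2 (I(d) = (4*4**2)*d**2 = (4*16)*d**2 = 64*d**2)
p(73)/I(94 - 1*(-122)) = -852*1/(64*(94 - 1*(-122))**2)/137 = -852*1/(64*(94 + 122)**2)/137 = -852/(137*(64*216**2)) = -852/(137*(64*46656)) = -852/137/2985984 = -852/137*1/2985984 = -71/34089984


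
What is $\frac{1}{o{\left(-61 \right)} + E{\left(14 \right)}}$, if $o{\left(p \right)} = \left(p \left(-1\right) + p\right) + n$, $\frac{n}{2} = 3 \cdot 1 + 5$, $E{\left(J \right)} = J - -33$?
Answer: $\frac{1}{63} \approx 0.015873$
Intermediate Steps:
$E{\left(J \right)} = 33 + J$ ($E{\left(J \right)} = J + 33 = 33 + J$)
$n = 16$ ($n = 2 \left(3 \cdot 1 + 5\right) = 2 \left(3 + 5\right) = 2 \cdot 8 = 16$)
$o{\left(p \right)} = 16$ ($o{\left(p \right)} = \left(p \left(-1\right) + p\right) + 16 = \left(- p + p\right) + 16 = 0 + 16 = 16$)
$\frac{1}{o{\left(-61 \right)} + E{\left(14 \right)}} = \frac{1}{16 + \left(33 + 14\right)} = \frac{1}{16 + 47} = \frac{1}{63}$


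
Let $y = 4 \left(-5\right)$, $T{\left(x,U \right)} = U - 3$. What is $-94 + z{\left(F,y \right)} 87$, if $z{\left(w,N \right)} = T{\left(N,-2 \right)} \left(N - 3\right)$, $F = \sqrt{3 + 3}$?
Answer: $9911$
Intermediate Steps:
$T{\left(x,U \right)} = -3 + U$
$y = -20$
$F = \sqrt{6} \approx 2.4495$
$z{\left(w,N \right)} = 15 - 5 N$ ($z{\left(w,N \right)} = \left(-3 - 2\right) \left(N - 3\right) = - 5 \left(-3 + N\right) = 15 - 5 N$)
$-94 + z{\left(F,y \right)} 87 = -94 + \left(15 - -100\right) 87 = -94 + \left(15 + 100\right) 87 = -94 + 115 \cdot 87 = -94 + 10005 = 9911$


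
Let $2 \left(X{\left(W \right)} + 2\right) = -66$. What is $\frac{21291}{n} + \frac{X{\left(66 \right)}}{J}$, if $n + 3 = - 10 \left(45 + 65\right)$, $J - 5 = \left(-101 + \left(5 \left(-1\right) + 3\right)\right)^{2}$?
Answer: $- \frac{226021279}{11707242} \approx -19.306$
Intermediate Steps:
$X{\left(W \right)} = -35$ ($X{\left(W \right)} = -2 + \frac{1}{2} \left(-66\right) = -2 - 33 = -35$)
$J = 10614$ ($J = 5 + \left(-101 + \left(5 \left(-1\right) + 3\right)\right)^{2} = 5 + \left(-101 + \left(-5 + 3\right)\right)^{2} = 5 + \left(-101 - 2\right)^{2} = 5 + \left(-103\right)^{2} = 5 + 10609 = 10614$)
$n = -1103$ ($n = -3 - 10 \left(45 + 65\right) = -3 - 1100 = -1103$)
$\frac{21291}{n} + \frac{X{\left(66 \right)}}{J} = \frac{21291}{-1103} - \frac{35}{10614} = 21291 \left(- \frac{1}{1103}\right) - \frac{35}{10614} = - \frac{21291}{1103} - \frac{35}{10614} = - \frac{226021279}{11707242}$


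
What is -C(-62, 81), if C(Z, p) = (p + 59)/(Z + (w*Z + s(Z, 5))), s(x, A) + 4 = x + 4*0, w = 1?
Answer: 14/19 ≈ 0.73684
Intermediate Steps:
s(x, A) = -4 + x (s(x, A) = -4 + (x + 4*0) = -4 + (x + 0) = -4 + x)
C(Z, p) = (59 + p)/(-4 + 3*Z) (C(Z, p) = (p + 59)/(Z + (1*Z + (-4 + Z))) = (59 + p)/(Z + (Z + (-4 + Z))) = (59 + p)/(Z + (-4 + 2*Z)) = (59 + p)/(-4 + 3*Z))
-C(-62, 81) = -(59 + 81)/(-4 + 3*(-62)) = -140/(-4 - 186) = -140/(-190) = -(-1)*140/190 = -1*(-14/19) = 14/19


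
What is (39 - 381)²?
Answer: 116964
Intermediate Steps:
(39 - 381)² = (-342)² = 116964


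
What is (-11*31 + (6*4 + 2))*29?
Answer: -9135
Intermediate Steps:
(-11*31 + (6*4 + 2))*29 = (-341 + (24 + 2))*29 = (-341 + 26)*29 = -315*29 = -9135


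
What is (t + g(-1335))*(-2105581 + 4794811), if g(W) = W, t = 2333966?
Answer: 6272981264130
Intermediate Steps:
(t + g(-1335))*(-2105581 + 4794811) = (2333966 - 1335)*(-2105581 + 4794811) = 2332631*2689230 = 6272981264130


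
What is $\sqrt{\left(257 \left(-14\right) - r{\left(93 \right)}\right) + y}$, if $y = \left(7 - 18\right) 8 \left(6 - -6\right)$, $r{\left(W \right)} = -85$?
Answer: $i \sqrt{4569} \approx 67.594 i$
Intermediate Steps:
$y = -1056$ ($y = \left(-11\right) 8 \left(6 + 6\right) = \left(-88\right) 12 = -1056$)
$\sqrt{\left(257 \left(-14\right) - r{\left(93 \right)}\right) + y} = \sqrt{\left(257 \left(-14\right) - -85\right) - 1056} = \sqrt{\left(-3598 + 85\right) - 1056} = \sqrt{-3513 - 1056} = \sqrt{-4569} = i \sqrt{4569}$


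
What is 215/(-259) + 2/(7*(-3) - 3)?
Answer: -2839/3108 ≈ -0.91345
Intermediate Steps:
215/(-259) + 2/(7*(-3) - 3) = 215*(-1/259) + 2/(-21 - 3) = -215/259 + 2/(-24) = -215/259 + 2*(-1/24) = -215/259 - 1/12 = -2839/3108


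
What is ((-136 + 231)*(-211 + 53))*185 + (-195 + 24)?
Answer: -2777021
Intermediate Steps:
((-136 + 231)*(-211 + 53))*185 + (-195 + 24) = (95*(-158))*185 - 171 = -15010*185 - 171 = -2776850 - 171 = -2777021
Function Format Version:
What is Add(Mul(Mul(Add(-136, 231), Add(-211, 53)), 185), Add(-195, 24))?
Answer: -2777021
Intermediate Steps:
Add(Mul(Mul(Add(-136, 231), Add(-211, 53)), 185), Add(-195, 24)) = Add(Mul(Mul(95, -158), 185), -171) = Add(Mul(-15010, 185), -171) = Add(-2776850, -171) = -2777021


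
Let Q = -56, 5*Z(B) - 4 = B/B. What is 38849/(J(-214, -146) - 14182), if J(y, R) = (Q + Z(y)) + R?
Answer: -38849/14383 ≈ -2.7010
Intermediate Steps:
Z(B) = 1 (Z(B) = ⅘ + (B/B)/5 = ⅘ + (⅕)*1 = ⅘ + ⅕ = 1)
J(y, R) = -55 + R (J(y, R) = (-56 + 1) + R = -55 + R)
38849/(J(-214, -146) - 14182) = 38849/((-55 - 146) - 14182) = 38849/(-201 - 14182) = 38849/(-14383) = 38849*(-1/14383) = -38849/14383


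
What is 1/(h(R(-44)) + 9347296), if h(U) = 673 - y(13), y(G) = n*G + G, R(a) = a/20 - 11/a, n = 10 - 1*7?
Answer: 1/9347917 ≈ 1.0698e-7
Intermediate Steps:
n = 3 (n = 10 - 7 = 3)
R(a) = -11/a + a/20 (R(a) = a*(1/20) - 11/a = a/20 - 11/a = -11/a + a/20)
y(G) = 4*G (y(G) = 3*G + G = 4*G)
h(U) = 621 (h(U) = 673 - 4*13 = 673 - 1*52 = 673 - 52 = 621)
1/(h(R(-44)) + 9347296) = 1/(621 + 9347296) = 1/9347917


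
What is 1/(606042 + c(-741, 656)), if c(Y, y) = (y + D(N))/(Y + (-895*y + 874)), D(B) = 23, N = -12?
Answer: 586987/355738774775 ≈ 1.6501e-6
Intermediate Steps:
c(Y, y) = (23 + y)/(874 + Y - 895*y) (c(Y, y) = (y + 23)/(Y + (-895*y + 874)) = (23 + y)/(Y + (874 - 895*y)) = (23 + y)/(874 + Y - 895*y))
1/(606042 + c(-741, 656)) = 1/(606042 + (23 + 656)/(874 - 741 - 895*656)) = 1/(606042 + 679/(874 - 741 - 587120)) = 1/(606042 + 679/(-586987)) = 1/(606042 - 1/586987*679) = 1/(606042 - 679/586987) = 1/(355738774775/586987) = 586987/355738774775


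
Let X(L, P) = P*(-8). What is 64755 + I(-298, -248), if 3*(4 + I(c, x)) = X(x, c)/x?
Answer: 6021545/93 ≈ 64748.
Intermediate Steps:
X(L, P) = -8*P
I(c, x) = -4 - 8*c/(3*x) (I(c, x) = -4 + ((-8*c)/x)/3 = -4 + (-8*c/x)/3 = -4 - 8*c/(3*x))
64755 + I(-298, -248) = 64755 + (-4 - 8/3*(-298)/(-248)) = 64755 + (-4 - 8/3*(-298)*(-1/248)) = 64755 + (-4 - 298/93) = 64755 - 670/93 = 6021545/93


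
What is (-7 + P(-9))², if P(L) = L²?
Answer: 5476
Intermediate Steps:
(-7 + P(-9))² = (-7 + (-9)²)² = (-7 + 81)² = 74² = 5476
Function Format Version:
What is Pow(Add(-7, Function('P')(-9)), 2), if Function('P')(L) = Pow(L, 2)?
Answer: 5476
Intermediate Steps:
Pow(Add(-7, Function('P')(-9)), 2) = Pow(Add(-7, Pow(-9, 2)), 2) = Pow(Add(-7, 81), 2) = Pow(74, 2) = 5476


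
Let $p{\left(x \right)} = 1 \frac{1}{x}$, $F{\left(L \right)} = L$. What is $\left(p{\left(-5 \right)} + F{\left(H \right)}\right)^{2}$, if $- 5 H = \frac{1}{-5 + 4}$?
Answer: $0$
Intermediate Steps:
$H = \frac{1}{5}$ ($H = - \frac{1}{5 \left(-5 + 4\right)} = - \frac{1}{5 \left(-1\right)} = \left(- \frac{1}{5}\right) \left(-1\right) = \frac{1}{5} \approx 0.2$)
$p{\left(x \right)} = \frac{1}{x}$
$\left(p{\left(-5 \right)} + F{\left(H \right)}\right)^{2} = \left(\frac{1}{-5} + \frac{1}{5}\right)^{2} = \left(- \frac{1}{5} + \frac{1}{5}\right)^{2} = 0^{2} = 0$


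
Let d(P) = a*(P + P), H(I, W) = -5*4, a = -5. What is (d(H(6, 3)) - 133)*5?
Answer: 335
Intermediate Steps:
H(I, W) = -20
d(P) = -10*P (d(P) = -5*(P + P) = -10*P)
(d(H(6, 3)) - 133)*5 = (-10*(-20) - 133)*5 = (200 - 133)*5 = 67*5 = 335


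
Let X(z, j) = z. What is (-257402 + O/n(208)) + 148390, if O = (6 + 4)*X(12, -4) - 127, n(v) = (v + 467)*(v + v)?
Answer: -30610569607/280800 ≈ -1.0901e+5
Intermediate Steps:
n(v) = 2*v*(467 + v) (n(v) = (467 + v)*(2*v) = 2*v*(467 + v))
O = -7 (O = (6 + 4)*12 - 127 = 10*12 - 127 = 120 - 127 = -7)
(-257402 + O/n(208)) + 148390 = (-257402 - 7*1/(416*(467 + 208))) + 148390 = (-257402 - 7/(2*208*675)) + 148390 = (-257402 - 7/280800) + 148390 = -72278481607/280800 + 148390 = -30610569607/280800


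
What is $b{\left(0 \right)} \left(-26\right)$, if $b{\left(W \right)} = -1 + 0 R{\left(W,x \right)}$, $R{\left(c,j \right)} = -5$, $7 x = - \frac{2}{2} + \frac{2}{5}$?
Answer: $26$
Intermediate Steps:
$x = - \frac{3}{35}$ ($x = \frac{- \frac{2}{2} + \frac{2}{5}}{7} = \frac{\left(-2\right) \frac{1}{2} + 2 \cdot \frac{1}{5}}{7} = \frac{-1 + \frac{2}{5}}{7} = \frac{1}{7} \left(- \frac{3}{5}\right) = - \frac{3}{35} \approx -0.085714$)
$b{\left(W \right)} = -1$ ($b{\left(W \right)} = -1 + 0 \left(-5\right) = -1 + 0 = -1$)
$b{\left(0 \right)} \left(-26\right) = \left(-1\right) \left(-26\right) = 26$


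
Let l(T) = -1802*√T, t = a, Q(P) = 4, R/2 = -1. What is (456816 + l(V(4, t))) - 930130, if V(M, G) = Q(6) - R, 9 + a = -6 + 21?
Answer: -473314 - 1802*√6 ≈ -4.7773e+5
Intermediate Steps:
R = -2 (R = 2*(-1) = -2)
a = 6 (a = -9 + (-6 + 21) = -9 + 15 = 6)
t = 6
V(M, G) = 6 (V(M, G) = 4 - 1*(-2) = 4 + 2 = 6)
(456816 + l(V(4, t))) - 930130 = (456816 - 1802*√6) - 930130 = -473314 - 1802*√6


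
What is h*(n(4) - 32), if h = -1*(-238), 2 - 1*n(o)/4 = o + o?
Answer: -13328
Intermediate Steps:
n(o) = 8 - 8*o (n(o) = 8 - 4*(o + o) = 8 - 8*o)
h = 238
h*(n(4) - 32) = 238*((8 - 8*4) - 32) = 238*((8 - 32) - 32) = 238*(-24 - 32) = 238*(-56) = -13328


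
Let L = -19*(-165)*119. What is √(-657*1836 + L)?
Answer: 527*I*√3 ≈ 912.79*I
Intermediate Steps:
L = 373065 (L = 3135*119 = 373065)
√(-657*1836 + L) = √(-657*1836 + 373065) = √(-1206252 + 373065) = √(-833187) = 527*I*√3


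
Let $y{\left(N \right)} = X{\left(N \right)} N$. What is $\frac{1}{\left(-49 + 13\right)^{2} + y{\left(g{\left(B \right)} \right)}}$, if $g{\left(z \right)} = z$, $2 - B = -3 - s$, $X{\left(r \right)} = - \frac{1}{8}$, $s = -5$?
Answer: $\frac{1}{1296} \approx 0.0007716$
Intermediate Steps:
$X{\left(r \right)} = - \frac{1}{8}$ ($X{\left(r \right)} = \left(-1\right) \frac{1}{8} = - \frac{1}{8}$)
$B = 0$ ($B = 2 - \left(-3 - -5\right) = 2 - \left(-3 + 5\right) = 2 - 2 = 0$)
$y{\left(N \right)} = - \frac{N}{8}$
$\frac{1}{\left(-49 + 13\right)^{2} + y{\left(g{\left(B \right)} \right)}} = \frac{1}{\left(-49 + 13\right)^{2} - 0} = \frac{1}{\left(-36\right)^{2} + 0} = \frac{1}{1296 + 0} = \frac{1}{1296}$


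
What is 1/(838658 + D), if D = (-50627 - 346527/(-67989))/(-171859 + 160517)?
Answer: 128521873/107786470588530 ≈ 1.1924e-6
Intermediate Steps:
D = 573622096/128521873 (D = (-50627 - 346527*(-1/67989))/(-11342) = (-50627 + 115509/22663)*(-1/11342) = -1147244192/22663*(-1/11342) = 573622096/128521873 ≈ 4.4632)
1/(838658 + D) = 1/(838658 + 573622096/128521873) = 1/(107786470588530/128521873) = 128521873/107786470588530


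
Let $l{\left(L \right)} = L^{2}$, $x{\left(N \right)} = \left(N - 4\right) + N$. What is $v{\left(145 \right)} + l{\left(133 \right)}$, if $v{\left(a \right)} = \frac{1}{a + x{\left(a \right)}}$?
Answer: $\frac{7623960}{431} \approx 17689.0$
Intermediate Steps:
$x{\left(N \right)} = -4 + 2 N$ ($x{\left(N \right)} = \left(-4 + N\right) + N = -4 + 2 N$)
$v{\left(a \right)} = \frac{1}{-4 + 3 a}$ ($v{\left(a \right)} = \frac{1}{a + \left(-4 + 2 a\right)} = \frac{1}{-4 + 3 a}$)
$v{\left(145 \right)} + l{\left(133 \right)} = \frac{1}{-4 + 3 \cdot 145} + 133^{2} = \frac{1}{-4 + 435} + 17689 = \frac{1}{431} + 17689 = \frac{7623960}{431}$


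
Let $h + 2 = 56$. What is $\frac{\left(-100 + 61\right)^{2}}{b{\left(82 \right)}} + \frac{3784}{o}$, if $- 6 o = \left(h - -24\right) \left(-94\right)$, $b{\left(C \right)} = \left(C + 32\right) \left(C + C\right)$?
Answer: $\frac{12100721}{3807752} \approx 3.1779$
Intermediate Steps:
$h = 54$ ($h = -2 + 56 = 54$)
$b{\left(C \right)} = 2 C \left(32 + C\right)$ ($b{\left(C \right)} = \left(32 + C\right) 2 C = 2 C \left(32 + C\right)$)
$o = 1222$ ($o = - \frac{\left(54 - -24\right) \left(-94\right)}{6} = - \frac{\left(54 + 24\right) \left(-94\right)}{6} = - \frac{78 \left(-94\right)}{6} = \left(- \frac{1}{6}\right) \left(-7332\right) = 1222$)
$\frac{\left(-100 + 61\right)^{2}}{b{\left(82 \right)}} + \frac{3784}{o} = \frac{\left(-100 + 61\right)^{2}}{2 \cdot 82 \left(32 + 82\right)} + \frac{3784}{1222} = \frac{\left(-39\right)^{2}}{2 \cdot 82 \cdot 114} + 3784 \cdot \frac{1}{1222} = \frac{1521}{18696} + \frac{1892}{611} = 1521 \cdot \frac{1}{18696} + \frac{1892}{611} = \frac{507}{6232} + \frac{1892}{611} = \frac{12100721}{3807752}$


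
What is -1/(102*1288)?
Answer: -1/131376 ≈ -7.6117e-6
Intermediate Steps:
-1/(102*1288) = -1/131376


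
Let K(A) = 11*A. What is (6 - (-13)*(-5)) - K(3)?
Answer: -92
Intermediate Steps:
(6 - (-13)*(-5)) - K(3) = (6 - (-13)*(-5)) - 11*3 = (6 - 1*65) - 1*33 = (6 - 65) - 33 = -59 - 33 = -92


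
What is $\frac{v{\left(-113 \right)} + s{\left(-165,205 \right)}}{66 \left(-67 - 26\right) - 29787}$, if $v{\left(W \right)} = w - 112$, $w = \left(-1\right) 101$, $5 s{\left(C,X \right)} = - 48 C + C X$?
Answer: $\frac{1798}{11975} \approx 0.15015$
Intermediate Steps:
$s{\left(C,X \right)} = - \frac{48 C}{5} + \frac{C X}{5}$ ($s{\left(C,X \right)} = \frac{- 48 C + C X}{5} = - \frac{48 C}{5} + \frac{C X}{5}$)
$w = -101$
$v{\left(W \right)} = -213$ ($v{\left(W \right)} = -101 - 112 = -213$)
$\frac{v{\left(-113 \right)} + s{\left(-165,205 \right)}}{66 \left(-67 - 26\right) - 29787} = \frac{-213 + \frac{1}{5} \left(-165\right) \left(-48 + 205\right)}{66 \left(-67 - 26\right) - 29787} = \frac{-213 + \frac{1}{5} \left(-165\right) 157}{66 \left(-93\right) - 29787} = \frac{-213 - 5181}{-6138 - 29787} = - \frac{5394}{-35925} = \left(-5394\right) \left(- \frac{1}{35925}\right) = \frac{1798}{11975}$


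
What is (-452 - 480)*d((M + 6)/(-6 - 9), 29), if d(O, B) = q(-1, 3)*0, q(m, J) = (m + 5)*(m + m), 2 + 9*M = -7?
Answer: 0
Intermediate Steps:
M = -1 (M = -2/9 + (⅑)*(-7) = -2/9 - 7/9 = -1)
q(m, J) = 2*m*(5 + m) (q(m, J) = (5 + m)*(2*m) = 2*m*(5 + m))
d(O, B) = 0 (d(O, B) = (2*(-1)*(5 - 1))*0 = (2*(-1)*4)*0 = -8*0 = 0)
(-452 - 480)*d((M + 6)/(-6 - 9), 29) = (-452 - 480)*0 = -932*0 = 0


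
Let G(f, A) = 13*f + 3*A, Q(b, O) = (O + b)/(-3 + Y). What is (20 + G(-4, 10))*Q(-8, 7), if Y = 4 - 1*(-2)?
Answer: 2/3 ≈ 0.66667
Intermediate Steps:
Y = 6 (Y = 4 + 2 = 6)
Q(b, O) = O/3 + b/3 (Q(b, O) = (O + b)/(-3 + 6) = (O + b)/3 = (O + b)*(1/3) = O/3 + b/3)
G(f, A) = 3*A + 13*f
(20 + G(-4, 10))*Q(-8, 7) = (20 + (3*10 + 13*(-4)))*((1/3)*7 + (1/3)*(-8)) = (20 + (30 - 52))*(7/3 - 8/3) = (20 - 22)*(-1/3) = -2*(-1/3) = 2/3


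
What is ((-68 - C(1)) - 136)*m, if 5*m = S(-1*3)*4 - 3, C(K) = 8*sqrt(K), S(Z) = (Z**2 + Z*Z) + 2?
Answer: -16324/5 ≈ -3264.8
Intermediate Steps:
S(Z) = 2 + 2*Z**2 (S(Z) = (Z**2 + Z**2) + 2 = 2*Z**2 + 2 = 2 + 2*Z**2)
m = 77/5 (m = ((2 + 2*(-1*3)**2)*4 - 3)/5 = ((2 + 2*(-3)**2)*4 - 3)/5 = ((2 + 2*9)*4 - 3)/5 = ((2 + 18)*4 - 3)/5 = (20*4 - 3)/5 = (80 - 3)/5 = (1/5)*77 = 77/5 ≈ 15.400)
((-68 - C(1)) - 136)*m = ((-68 - 8*sqrt(1)) - 136)*(77/5) = ((-68 - 8) - 136)*(77/5) = (-76 - 136)*(77/5) = -212*77/5 = -16324/5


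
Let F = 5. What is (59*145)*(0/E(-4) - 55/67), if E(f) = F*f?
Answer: -470525/67 ≈ -7022.8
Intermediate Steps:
E(f) = 5*f
(59*145)*(0/E(-4) - 55/67) = (59*145)*(0/((5*(-4))) - 55/67) = 8555*(0/(-20) - 55*1/67) = 8555*(0*(-1/20) - 55/67) = 8555*(0 - 55/67) = 8555*(-55/67) = -470525/67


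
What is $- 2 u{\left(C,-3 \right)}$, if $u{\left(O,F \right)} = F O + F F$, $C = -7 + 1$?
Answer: $-54$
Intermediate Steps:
$C = -6$
$u{\left(O,F \right)} = F^{2} + F O$ ($u{\left(O,F \right)} = F O + F^{2} = F^{2} + F O$)
$- 2 u{\left(C,-3 \right)} = - 2 \left(- 3 \left(-3 - 6\right)\right) = - 2 \left(\left(-3\right) \left(-9\right)\right) = \left(-2\right) 27 = -54$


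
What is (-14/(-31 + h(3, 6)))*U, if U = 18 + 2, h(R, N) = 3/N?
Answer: 560/61 ≈ 9.1803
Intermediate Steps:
U = 20
(-14/(-31 + h(3, 6)))*U = -14/(-31 + 3/6)*20 = -14/(-31 + 3*(1/6))*20 = -14/(-31 + 1/2)*20 = -14/(-61/2)*20 = -14*(-2/61)*20 = (28/61)*20 = 560/61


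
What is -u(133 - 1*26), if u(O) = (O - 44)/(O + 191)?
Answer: -63/298 ≈ -0.21141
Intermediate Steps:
u(O) = (-44 + O)/(191 + O)
-u(133 - 1*26) = -(-44 + (133 - 1*26))/(191 + (133 - 1*26)) = -(-44 + (133 - 26))/(191 + (133 - 26)) = -(-44 + 107)/(191 + 107) = -63/298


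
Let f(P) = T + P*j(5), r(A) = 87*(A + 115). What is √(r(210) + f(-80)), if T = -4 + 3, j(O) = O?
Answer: √27874 ≈ 166.96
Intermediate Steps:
T = -1
r(A) = 10005 + 87*A (r(A) = 87*(115 + A) = 10005 + 87*A)
f(P) = -1 + 5*P (f(P) = -1 + P*5 = -1 + 5*P)
√(r(210) + f(-80)) = √((10005 + 87*210) + (-1 + 5*(-80))) = √((10005 + 18270) + (-1 - 400)) = √(28275 - 401) = √27874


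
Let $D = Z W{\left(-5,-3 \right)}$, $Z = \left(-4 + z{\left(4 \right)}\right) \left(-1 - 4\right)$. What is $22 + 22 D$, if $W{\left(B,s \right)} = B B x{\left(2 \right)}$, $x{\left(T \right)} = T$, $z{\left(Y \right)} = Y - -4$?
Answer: $-21978$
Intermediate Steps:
$z{\left(Y \right)} = 4 + Y$ ($z{\left(Y \right)} = Y + 4 = 4 + Y$)
$Z = -20$ ($Z = \left(-4 + \left(4 + 4\right)\right) \left(-1 - 4\right) = \left(-4 + 8\right) \left(-5\right) = 4 \left(-5\right) = -20$)
$W{\left(B,s \right)} = 2 B^{2}$ ($W{\left(B,s \right)} = B B 2 = B^{2} \cdot 2 = 2 B^{2}$)
$D = -1000$ ($D = - 20 \cdot 2 \left(-5\right)^{2} = - 20 \cdot 2 \cdot 25 = \left(-20\right) 50 = -1000$)
$22 + 22 D = 22 + 22 \left(-1000\right) = 22 - 22000 = -21978$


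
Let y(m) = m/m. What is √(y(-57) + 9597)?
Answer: √9598 ≈ 97.969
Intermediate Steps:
y(m) = 1
√(y(-57) + 9597) = √(1 + 9597) = √9598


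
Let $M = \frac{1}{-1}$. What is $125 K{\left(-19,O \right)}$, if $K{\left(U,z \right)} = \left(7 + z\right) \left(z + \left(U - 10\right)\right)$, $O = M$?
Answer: $-22500$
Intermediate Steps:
$M = -1$
$O = -1$
$K{\left(U,z \right)} = \left(7 + z\right) \left(-10 + U + z\right)$ ($K{\left(U,z \right)} = \left(7 + z\right) \left(z + \left(-10 + U\right)\right) = \left(7 + z\right) \left(-10 + U + z\right)$)
$125 K{\left(-19,O \right)} = 125 \left(-70 + \left(-1\right)^{2} - -3 + 7 \left(-19\right) - -19\right) = 125 \left(-70 + 1 + 3 - 133 + 19\right) = 125 \left(-180\right) = -22500$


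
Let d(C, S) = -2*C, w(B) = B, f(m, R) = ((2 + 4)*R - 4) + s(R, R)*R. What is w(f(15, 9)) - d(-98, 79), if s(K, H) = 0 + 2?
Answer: -128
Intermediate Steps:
s(K, H) = 2
f(m, R) = -4 + 8*R (f(m, R) = ((2 + 4)*R - 4) + 2*R = (6*R - 4) + 2*R = (-4 + 6*R) + 2*R = -4 + 8*R)
w(f(15, 9)) - d(-98, 79) = (-4 + 8*9) - (-2)*(-98) = (-4 + 72) - 1*196 = 68 - 196 = -128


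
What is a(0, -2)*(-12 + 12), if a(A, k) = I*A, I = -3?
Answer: 0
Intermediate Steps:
a(A, k) = -3*A
a(0, -2)*(-12 + 12) = (-3*0)*(-12 + 12) = 0*0 = 0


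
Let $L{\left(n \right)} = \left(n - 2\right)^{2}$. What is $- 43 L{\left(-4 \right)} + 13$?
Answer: $-1535$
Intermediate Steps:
$L{\left(n \right)} = \left(-2 + n\right)^{2}$
$- 43 L{\left(-4 \right)} + 13 = - 43 \left(-2 - 4\right)^{2} + 13 = - 43 \left(-6\right)^{2} + 13 = \left(-43\right) 36 + 13 = -1548 + 13 = -1535$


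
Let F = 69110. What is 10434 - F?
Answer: -58676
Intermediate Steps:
10434 - F = 10434 - 1*69110 = 10434 - 69110 = -58676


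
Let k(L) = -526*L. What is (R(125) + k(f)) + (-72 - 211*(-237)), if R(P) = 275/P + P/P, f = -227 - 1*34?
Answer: 936121/5 ≈ 1.8722e+5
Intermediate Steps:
f = -261 (f = -227 - 34 = -261)
R(P) = 1 + 275/P (R(P) = 275/P + 1 = 1 + 275/P)
(R(125) + k(f)) + (-72 - 211*(-237)) = ((275 + 125)/125 - 526*(-261)) + (-72 - 211*(-237)) = ((1/125)*400 + 137286) + (-72 + 50007) = (16/5 + 137286) + 49935 = 686446/5 + 49935 = 936121/5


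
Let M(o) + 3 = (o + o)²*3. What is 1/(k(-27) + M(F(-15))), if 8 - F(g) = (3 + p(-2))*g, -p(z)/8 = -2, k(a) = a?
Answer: 1/1030158 ≈ 9.7073e-7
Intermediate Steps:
p(z) = 16 (p(z) = -8*(-2) = 16)
F(g) = 8 - 19*g (F(g) = 8 - (3 + 16)*g = 8 - 19*g)
M(o) = -3 + 12*o² (M(o) = -3 + (o + o)²*3 = -3 + (2*o)²*3 = -3 + (4*o²)*3 = -3 + 12*o²)
1/(k(-27) + M(F(-15))) = 1/(-27 + (-3 + 12*(8 - 19*(-15))²)) = 1/(-27 + (-3 + 12*(8 + 285)²)) = 1/(-27 + (-3 + 12*293²)) = 1/(-27 + (-3 + 12*85849)) = 1/(-27 + (-3 + 1030188)) = 1/(-27 + 1030185) = 1/1030158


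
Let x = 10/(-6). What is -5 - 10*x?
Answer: 35/3 ≈ 11.667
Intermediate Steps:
x = -5/3 (x = 10*(-⅙) = -5/3 ≈ -1.6667)
-5 - 10*x = -5 - 10*(-5/3) = -5 + 50/3 = 35/3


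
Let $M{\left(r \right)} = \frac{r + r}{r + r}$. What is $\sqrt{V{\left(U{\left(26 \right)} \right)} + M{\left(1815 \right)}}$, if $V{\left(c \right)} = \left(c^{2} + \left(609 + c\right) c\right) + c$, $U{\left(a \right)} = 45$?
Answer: $17 \sqrt{109} \approx 177.49$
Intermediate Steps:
$V{\left(c \right)} = c + c^{2} + c \left(609 + c\right)$ ($V{\left(c \right)} = \left(c^{2} + c \left(609 + c\right)\right) + c = c + c^{2} + c \left(609 + c\right)$)
$M{\left(r \right)} = 1$ ($M{\left(r \right)} = \frac{2 r}{2 r} = 2 r \frac{1}{2 r} = 1$)
$\sqrt{V{\left(U{\left(26 \right)} \right)} + M{\left(1815 \right)}} = \sqrt{2 \cdot 45 \left(305 + 45\right) + 1} = \sqrt{2 \cdot 45 \cdot 350 + 1} = \sqrt{31500 + 1} = \sqrt{31501} = 17 \sqrt{109}$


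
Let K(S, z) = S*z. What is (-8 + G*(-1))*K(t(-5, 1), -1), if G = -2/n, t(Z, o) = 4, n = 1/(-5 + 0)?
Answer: 72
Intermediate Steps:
n = -⅕ (n = 1/(-5) = -⅕ ≈ -0.20000)
G = 10 (G = -2/(-⅕) = -2*(-5) = 10)
(-8 + G*(-1))*K(t(-5, 1), -1) = (-8 + 10*(-1))*(4*(-1)) = (-8 - 10)*(-4) = -18*(-4) = 72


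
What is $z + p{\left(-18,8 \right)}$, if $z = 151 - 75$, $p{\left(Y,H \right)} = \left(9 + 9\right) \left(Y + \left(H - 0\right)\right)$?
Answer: $-104$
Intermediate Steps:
$p{\left(Y,H \right)} = 18 H + 18 Y$ ($p{\left(Y,H \right)} = 18 \left(Y + \left(H + 0\right)\right) = 18 \left(Y + H\right) = 18 \left(H + Y\right) = 18 H + 18 Y$)
$z = 76$ ($z = 151 - 75 = 76$)
$z + p{\left(-18,8 \right)} = 76 + \left(18 \cdot 8 + 18 \left(-18\right)\right) = 76 + \left(144 - 324\right) = 76 - 180 = -104$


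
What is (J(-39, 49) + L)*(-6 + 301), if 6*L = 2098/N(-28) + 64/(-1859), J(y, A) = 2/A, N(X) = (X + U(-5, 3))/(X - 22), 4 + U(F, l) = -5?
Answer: 469844300480/3370367 ≈ 1.3940e+5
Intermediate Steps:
U(F, l) = -9 (U(F, l) = -4 - 5 = -9)
N(X) = (-9 + X)/(-22 + X) (N(X) = (X - 9)/(X - 22) = (-9 + X)/(-22 + X))
L = 32501122/68783 (L = (2098/(((-9 - 28)/(-22 - 28))) + 64/(-1859))/6 = (2098/((-37/(-50))) + 64*(-1/1859))/6 = (2098/((-1/50*(-37))) - 64/1859)/6 = (2098/(37/50) - 64/1859)/6 = (2098*(50/37) - 64/1859)/6 = (104900/37 - 64/1859)/6 = (⅙)*(195006732/68783) = 32501122/68783 ≈ 472.52)
(J(-39, 49) + L)*(-6 + 301) = (2/49 + 32501122/68783)*(-6 + 301) = (2*(1/49) + 32501122/68783)*295 = (2/49 + 32501122/68783)*295 = (1592692544/3370367)*295 = 469844300480/3370367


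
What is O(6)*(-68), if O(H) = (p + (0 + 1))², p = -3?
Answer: -272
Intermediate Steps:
O(H) = 4 (O(H) = (-3 + (0 + 1))² = (-3 + 1)² = (-2)² = 4)
O(6)*(-68) = 4*(-68) = -272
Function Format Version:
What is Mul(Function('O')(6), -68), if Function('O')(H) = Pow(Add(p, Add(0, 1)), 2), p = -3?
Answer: -272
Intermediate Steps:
Function('O')(H) = 4 (Function('O')(H) = Pow(Add(-3, Add(0, 1)), 2) = Pow(Add(-3, 1), 2) = Pow(-2, 2) = 4)
Mul(Function('O')(6), -68) = Mul(4, -68) = -272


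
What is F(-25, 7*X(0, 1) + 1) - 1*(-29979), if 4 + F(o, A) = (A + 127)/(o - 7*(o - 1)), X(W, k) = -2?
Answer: 4706189/157 ≈ 29976.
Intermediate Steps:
F(o, A) = -4 + (127 + A)/(7 - 6*o) (F(o, A) = -4 + (A + 127)/(o - 7*(o - 1)) = -4 + (127 + A)/(o - 7*(-1 + o)) = -4 + (127 + A)/(o + (7 - 7*o)) = -4 + (127 + A)/(7 - 6*o))
F(-25, 7*X(0, 1) + 1) - 1*(-29979) = (-99 - (7*(-2) + 1) - 24*(-25))/(-7 + 6*(-25)) - 1*(-29979) = (-99 - (-14 + 1) + 600)/(-7 - 150) + 29979 = (-99 - 1*(-13) + 600)/(-157) + 29979 = -(-99 + 13 + 600)/157 + 29979 = -1/157*514 + 29979 = -514/157 + 29979 = 4706189/157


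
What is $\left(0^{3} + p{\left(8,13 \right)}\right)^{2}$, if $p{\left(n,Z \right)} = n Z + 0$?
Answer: $10816$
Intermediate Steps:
$p{\left(n,Z \right)} = Z n$ ($p{\left(n,Z \right)} = Z n + 0 = Z n$)
$\left(0^{3} + p{\left(8,13 \right)}\right)^{2} = \left(0^{3} + 13 \cdot 8\right)^{2} = \left(0 + 104\right)^{2} = 104^{2} = 10816$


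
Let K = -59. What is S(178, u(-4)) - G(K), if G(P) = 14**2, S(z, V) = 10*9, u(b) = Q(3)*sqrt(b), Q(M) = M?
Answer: -106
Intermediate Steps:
u(b) = 3*sqrt(b)
S(z, V) = 90
G(P) = 196
S(178, u(-4)) - G(K) = 90 - 1*196 = 90 - 196 = -106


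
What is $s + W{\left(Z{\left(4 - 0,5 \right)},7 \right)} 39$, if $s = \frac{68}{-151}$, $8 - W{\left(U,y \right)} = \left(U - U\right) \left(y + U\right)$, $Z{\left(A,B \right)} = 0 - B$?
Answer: $\frac{47044}{151} \approx 311.55$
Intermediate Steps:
$Z{\left(A,B \right)} = - B$
$W{\left(U,y \right)} = 8$ ($W{\left(U,y \right)} = 8 - \left(U - U\right) \left(y + U\right) = 8 - 0 \left(U + y\right) = 8 - 0 = 8 + 0 = 8$)
$s = - \frac{68}{151}$ ($s = 68 \left(- \frac{1}{151}\right) = - \frac{68}{151} \approx -0.45033$)
$s + W{\left(Z{\left(4 - 0,5 \right)},7 \right)} 39 = - \frac{68}{151} + 8 \cdot 39 = - \frac{68}{151} + 312 = \frac{47044}{151}$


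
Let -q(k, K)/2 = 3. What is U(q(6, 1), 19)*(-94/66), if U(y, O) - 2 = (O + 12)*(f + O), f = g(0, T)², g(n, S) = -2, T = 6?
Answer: -3055/3 ≈ -1018.3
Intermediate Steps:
f = 4 (f = (-2)² = 4)
q(k, K) = -6 (q(k, K) = -2*3 = -6)
U(y, O) = 2 + (4 + O)*(12 + O) (U(y, O) = 2 + (O + 12)*(4 + O) = 2 + (12 + O)*(4 + O) = 2 + (4 + O)*(12 + O))
U(q(6, 1), 19)*(-94/66) = (50 + 19² + 16*19)*(-94/66) = (50 + 361 + 304)*(-94*1/66) = 715*(-47/33) = -3055/3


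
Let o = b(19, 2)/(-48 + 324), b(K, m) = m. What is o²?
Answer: 1/19044 ≈ 5.2510e-5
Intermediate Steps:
o = 1/138 (o = 2/(-48 + 324) = 2/276 = 2*(1/276) = 1/138 ≈ 0.0072464)
o² = (1/138)² = 1/19044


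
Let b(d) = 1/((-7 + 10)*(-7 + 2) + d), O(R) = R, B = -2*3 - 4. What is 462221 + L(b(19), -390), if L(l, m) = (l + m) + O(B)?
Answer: 1847285/4 ≈ 4.6182e+5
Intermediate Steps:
B = -10 (B = -6 - 4 = -10)
b(d) = 1/(-15 + d) (b(d) = 1/(3*(-5) + d) = 1/(-15 + d))
L(l, m) = -10 + l + m (L(l, m) = (l + m) - 10 = -10 + l + m)
462221 + L(b(19), -390) = 462221 + (-10 + 1/(-15 + 19) - 390) = 462221 + (-10 + 1/4 - 390) = 462221 + (-10 + ¼ - 390) = 462221 - 1599/4 = 1847285/4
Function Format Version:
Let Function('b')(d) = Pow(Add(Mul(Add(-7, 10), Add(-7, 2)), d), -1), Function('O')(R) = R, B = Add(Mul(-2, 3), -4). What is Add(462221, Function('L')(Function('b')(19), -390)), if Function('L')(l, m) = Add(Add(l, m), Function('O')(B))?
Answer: Rational(1847285, 4) ≈ 4.6182e+5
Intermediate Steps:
B = -10 (B = Add(-6, -4) = -10)
Function('b')(d) = Pow(Add(-15, d), -1) (Function('b')(d) = Pow(Add(Mul(3, -5), d), -1) = Pow(Add(-15, d), -1))
Function('L')(l, m) = Add(-10, l, m) (Function('L')(l, m) = Add(Add(l, m), -10) = Add(-10, l, m))
Add(462221, Function('L')(Function('b')(19), -390)) = Add(462221, Add(-10, Pow(Add(-15, 19), -1), -390)) = Add(462221, Add(-10, Pow(4, -1), -390)) = Add(462221, Add(-10, Rational(1, 4), -390)) = Add(462221, Rational(-1599, 4)) = Rational(1847285, 4)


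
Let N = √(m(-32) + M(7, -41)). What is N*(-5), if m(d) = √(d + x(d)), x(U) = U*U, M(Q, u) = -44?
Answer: -10*I*√(11 - √62) ≈ -17.68*I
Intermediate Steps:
x(U) = U²
m(d) = √(d + d²)
N = √(-44 + 4*√62) (N = √(√(-32*(1 - 32)) - 44) = √(√(-32*(-31)) - 44) = √(√992 - 44) = √(4*√62 - 44) = √(-44 + 4*√62) ≈ 3.5361*I)
N*(-5) = (2*√(-11 + √62))*(-5) = -10*√(-11 + √62)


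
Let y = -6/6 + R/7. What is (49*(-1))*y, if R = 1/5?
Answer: 238/5 ≈ 47.600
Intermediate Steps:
R = 1/5 ≈ 0.20000
y = -34/35 (y = -6/6 + (1/5)/7 = -6*1/6 + (1/5)*(1/7) = -1 + 1/35 = -34/35 ≈ -0.97143)
(49*(-1))*y = (49*(-1))*(-34/35) = -49*(-34/35) = 238/5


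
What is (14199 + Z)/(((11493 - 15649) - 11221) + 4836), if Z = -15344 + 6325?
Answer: -5180/10541 ≈ -0.49141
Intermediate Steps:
Z = -9019
(14199 + Z)/(((11493 - 15649) - 11221) + 4836) = (14199 - 9019)/(((11493 - 15649) - 11221) + 4836) = 5180/((-4156 - 11221) + 4836) = 5180/(-15377 + 4836) = 5180/(-10541) = 5180*(-1/10541) = -5180/10541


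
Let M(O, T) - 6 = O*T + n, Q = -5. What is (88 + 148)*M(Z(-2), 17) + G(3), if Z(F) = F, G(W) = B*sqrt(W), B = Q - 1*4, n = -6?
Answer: -8024 - 9*sqrt(3) ≈ -8039.6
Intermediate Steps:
B = -9 (B = -5 - 1*4 = -5 - 4 = -9)
G(W) = -9*sqrt(W)
M(O, T) = O*T (M(O, T) = 6 + (O*T - 6) = 6 + (-6 + O*T) = O*T)
(88 + 148)*M(Z(-2), 17) + G(3) = (88 + 148)*(-2*17) - 9*sqrt(3) = 236*(-34) - 9*sqrt(3) = -8024 - 9*sqrt(3)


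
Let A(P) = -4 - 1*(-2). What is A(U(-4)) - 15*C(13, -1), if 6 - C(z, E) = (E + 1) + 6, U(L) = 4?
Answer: -2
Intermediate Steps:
C(z, E) = -1 - E (C(z, E) = 6 - ((E + 1) + 6) = 6 - ((1 + E) + 6) = 6 - (7 + E) = 6 + (-7 - E) = -1 - E)
A(P) = -2 (A(P) = -4 + 2 = -2)
A(U(-4)) - 15*C(13, -1) = -2 - 15*(-1 - 1*(-1)) = -2 - 15*(-1 + 1) = -2 - 15*0 = -2 + 0 = -2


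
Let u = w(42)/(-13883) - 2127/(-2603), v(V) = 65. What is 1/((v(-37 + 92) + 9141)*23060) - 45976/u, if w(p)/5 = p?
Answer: -352710955484401858129/6152707693893960 ≈ -57326.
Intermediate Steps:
w(p) = 5*p
u = 28982511/36137449 (u = (5*42)/(-13883) - 2127/(-2603) = 210*(-1/13883) - 2127*(-1/2603) = -210/13883 + 2127/2603 = 28982511/36137449 ≈ 0.80201)
1/((v(-37 + 92) + 9141)*23060) - 45976/u = 1/((65 + 9141)*23060) - 45976/28982511/36137449 = (1/23060)/9206 - 45976*36137449/28982511 = (1/9206)*(1/23060) - 1661455355224/28982511 = 1/212290360 - 1661455355224/28982511 = -352710955484401858129/6152707693893960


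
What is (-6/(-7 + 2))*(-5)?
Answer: -6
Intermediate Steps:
(-6/(-7 + 2))*(-5) = (-6/(-5))*(-5) = -⅕*(-6)*(-5) = (6/5)*(-5) = -6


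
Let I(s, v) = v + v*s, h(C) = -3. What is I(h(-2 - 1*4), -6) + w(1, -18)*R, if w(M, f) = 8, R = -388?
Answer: -3092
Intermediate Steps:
I(s, v) = v + s*v
I(h(-2 - 1*4), -6) + w(1, -18)*R = -6*(1 - 3) + 8*(-388) = -6*(-2) - 3104 = 12 - 3104 = -3092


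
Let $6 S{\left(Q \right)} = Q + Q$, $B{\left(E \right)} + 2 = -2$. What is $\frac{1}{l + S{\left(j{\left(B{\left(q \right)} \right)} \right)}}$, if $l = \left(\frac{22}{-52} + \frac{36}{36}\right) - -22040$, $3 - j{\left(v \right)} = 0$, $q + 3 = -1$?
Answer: $\frac{26}{573081} \approx 4.5369 \cdot 10^{-5}$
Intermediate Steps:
$q = -4$ ($q = -3 - 1 = -4$)
$B{\left(E \right)} = -4$ ($B{\left(E \right)} = -2 - 2 = -4$)
$j{\left(v \right)} = 3$ ($j{\left(v \right)} = 3 - 0 = 3 + 0 = 3$)
$S{\left(Q \right)} = \frac{Q}{3}$ ($S{\left(Q \right)} = \frac{Q + Q}{6} = \frac{2 Q}{6} = \frac{Q}{3}$)
$l = \frac{573055}{26}$ ($l = \left(22 \left(- \frac{1}{52}\right) + 36 \cdot \frac{1}{36}\right) + 22040 = \left(- \frac{11}{26} + 1\right) + 22040 = \frac{15}{26} + 22040 = \frac{573055}{26} \approx 22041.0$)
$\frac{1}{l + S{\left(j{\left(B{\left(q \right)} \right)} \right)}} = \frac{1}{\frac{573055}{26} + \frac{1}{3} \cdot 3} = \frac{1}{\frac{573055}{26} + 1} = \frac{1}{\frac{573081}{26}} = \frac{26}{573081}$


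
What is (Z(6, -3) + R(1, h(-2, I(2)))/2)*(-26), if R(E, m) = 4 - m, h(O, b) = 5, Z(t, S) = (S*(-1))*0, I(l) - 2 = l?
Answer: 13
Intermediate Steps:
I(l) = 2 + l
Z(t, S) = 0 (Z(t, S) = -S*0 = 0)
(Z(6, -3) + R(1, h(-2, I(2)))/2)*(-26) = (0 + (4 - 1*5)/2)*(-26) = (0 + (4 - 5)/2)*(-26) = (0 + (½)*(-1))*(-26) = (0 - ½)*(-26) = -½*(-26) = 13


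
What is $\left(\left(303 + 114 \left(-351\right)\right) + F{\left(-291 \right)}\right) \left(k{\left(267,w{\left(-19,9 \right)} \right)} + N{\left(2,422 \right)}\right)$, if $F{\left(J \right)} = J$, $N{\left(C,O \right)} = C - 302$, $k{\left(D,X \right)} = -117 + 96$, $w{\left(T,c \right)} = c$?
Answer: $12840642$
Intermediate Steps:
$k{\left(D,X \right)} = -21$
$N{\left(C,O \right)} = -302 + C$ ($N{\left(C,O \right)} = C - 302 = -302 + C$)
$\left(\left(303 + 114 \left(-351\right)\right) + F{\left(-291 \right)}\right) \left(k{\left(267,w{\left(-19,9 \right)} \right)} + N{\left(2,422 \right)}\right) = \left(\left(303 + 114 \left(-351\right)\right) - 291\right) \left(-21 + \left(-302 + 2\right)\right) = \left(\left(303 - 40014\right) - 291\right) \left(-21 - 300\right) = \left(-39711 - 291\right) \left(-321\right) = \left(-40002\right) \left(-321\right) = 12840642$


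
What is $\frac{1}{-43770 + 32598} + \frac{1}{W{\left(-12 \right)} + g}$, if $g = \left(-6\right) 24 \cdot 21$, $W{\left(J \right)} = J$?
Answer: $- \frac{296}{706629} \approx -0.00041889$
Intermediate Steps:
$g = -3024$ ($g = \left(-144\right) 21 = -3024$)
$\frac{1}{-43770 + 32598} + \frac{1}{W{\left(-12 \right)} + g} = \frac{1}{-43770 + 32598} + \frac{1}{-12 - 3024} = \frac{1}{-11172} + \frac{1}{-3036} = - \frac{1}{11172} - \frac{1}{3036} = - \frac{296}{706629}$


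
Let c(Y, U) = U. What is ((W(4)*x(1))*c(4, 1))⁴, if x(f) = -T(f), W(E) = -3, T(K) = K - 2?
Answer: 81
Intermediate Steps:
T(K) = -2 + K
x(f) = 2 - f (x(f) = -(-2 + f) = 2 - f)
((W(4)*x(1))*c(4, 1))⁴ = (-3*(2 - 1*1)*1)⁴ = (-3*(2 - 1)*1)⁴ = (-3*1*1)⁴ = (-3*1)⁴ = (-3)⁴ = 81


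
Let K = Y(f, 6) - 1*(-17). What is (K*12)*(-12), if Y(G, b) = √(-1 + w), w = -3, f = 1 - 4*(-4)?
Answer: -2448 - 288*I ≈ -2448.0 - 288.0*I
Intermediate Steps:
f = 17 (f = 1 + 16 = 17)
Y(G, b) = 2*I (Y(G, b) = √(-1 - 3) = √(-4) = 2*I)
K = 17 + 2*I (K = 2*I - 1*(-17) = 2*I + 17 = 17 + 2*I ≈ 17.0 + 2.0*I)
(K*12)*(-12) = ((17 + 2*I)*12)*(-12) = (204 + 24*I)*(-12) = -2448 - 288*I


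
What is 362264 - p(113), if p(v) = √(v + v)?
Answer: 362264 - √226 ≈ 3.6225e+5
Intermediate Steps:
p(v) = √2*√v (p(v) = √(2*v) = √2*√v)
362264 - p(113) = 362264 - √2*√113 = 362264 - √226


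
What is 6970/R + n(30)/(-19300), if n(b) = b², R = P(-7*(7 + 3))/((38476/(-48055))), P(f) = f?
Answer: 5172802531/64922305 ≈ 79.677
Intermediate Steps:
R = 1681925/19238 (R = (-7*(7 + 3))/((38476/(-48055))) = (-7*10)/((38476*(-1/48055))) = -70/(-38476/48055) = -70*(-48055/38476) = 1681925/19238 ≈ 87.427)
6970/R + n(30)/(-19300) = 6970/(1681925/19238) + 30²/(-19300) = 6970*(19238/1681925) + 900*(-1/19300) = 26817772/336385 - 9/193 = 5172802531/64922305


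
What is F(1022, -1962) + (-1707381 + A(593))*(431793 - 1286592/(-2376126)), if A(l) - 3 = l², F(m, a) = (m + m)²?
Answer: -231827069111834309/396021 ≈ -5.8539e+11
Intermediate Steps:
F(m, a) = 4*m² (F(m, a) = (2*m)² = 4*m²)
A(l) = 3 + l²
F(1022, -1962) + (-1707381 + A(593))*(431793 - 1286592/(-2376126)) = 4*1022² + (-1707381 + (3 + 593²))*(431793 - 1286592/(-2376126)) = 4*1044484 + (-1707381 + (3 + 351649))*(431793 - 1286592*(-1/2376126)) = 4177936 + (-1707381 + 351652)*(431793 + 214432/396021) = 4177936 - 1355729*170999310085/396021 = 4177936 - 231828723662226965/396021 = -231827069111834309/396021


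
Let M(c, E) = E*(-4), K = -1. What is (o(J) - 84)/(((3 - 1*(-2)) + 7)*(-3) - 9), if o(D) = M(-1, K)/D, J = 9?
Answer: 752/405 ≈ 1.8568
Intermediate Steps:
M(c, E) = -4*E
o(D) = 4/D (o(D) = (-4*(-1))/D = 4/D)
(o(J) - 84)/(((3 - 1*(-2)) + 7)*(-3) - 9) = (4/9 - 84)/(((3 - 1*(-2)) + 7)*(-3) - 9) = (4*(1/9) - 84)/(((3 + 2) + 7)*(-3) - 9) = (4/9 - 84)/((5 + 7)*(-3) - 9) = -752/(9*(12*(-3) - 9)) = -752/(9*(-36 - 9)) = -752/9/(-45) = -752/9*(-1/45) = 752/405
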